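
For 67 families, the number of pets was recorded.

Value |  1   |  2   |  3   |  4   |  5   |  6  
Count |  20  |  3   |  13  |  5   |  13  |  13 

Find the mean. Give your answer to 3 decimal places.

3.403

Values: 1, 2, 3, 4, 5, 6
Σfx = 20×1 + 3×2 + 13×3 + 5×4 + 13×5 + 13×6 = 228
n = Σf = 67
Mean = 228 / 67 = 3.4030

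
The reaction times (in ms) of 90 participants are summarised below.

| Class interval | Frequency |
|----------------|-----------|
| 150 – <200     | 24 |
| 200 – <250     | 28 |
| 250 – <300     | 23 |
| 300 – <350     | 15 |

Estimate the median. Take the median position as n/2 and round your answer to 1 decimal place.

237.5

Cumulative frequencies: 24, 52, 75, 90
n = 90; position = n/2 = 45.
This falls in the class 200 – <250: L = 200, F = 24, f = 28, h = 50.
Median ≈ 200 + ((45 − 24) / 28) × 50 = 237.5000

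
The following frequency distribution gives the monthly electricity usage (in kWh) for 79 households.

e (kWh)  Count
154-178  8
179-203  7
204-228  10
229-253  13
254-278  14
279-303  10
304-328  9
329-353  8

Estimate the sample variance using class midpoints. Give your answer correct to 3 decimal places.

2783.390

Midpoints: 166, 191, 216, 241, 266, 291, 316, 341
n = 79, Σfm = 20164, mean = 255.2405
Σfm² = 5363774
Σf(m − x̄)² = Σfm² − (Σfm)²/n = 5363774 − 20164²/79 = 217104.4304
Sample variance = 217104.4304 / 78 = 2783.3901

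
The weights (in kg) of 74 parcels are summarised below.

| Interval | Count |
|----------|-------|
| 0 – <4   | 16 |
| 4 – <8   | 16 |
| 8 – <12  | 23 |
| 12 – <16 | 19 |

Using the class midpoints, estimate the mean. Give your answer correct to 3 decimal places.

8.432

Midpoints: 2, 6, 10, 14
Σfm = 16×2 + 16×6 + 23×10 + 19×14 = 624
n = Σf = 74
Mean = 624 / 74 = 8.4324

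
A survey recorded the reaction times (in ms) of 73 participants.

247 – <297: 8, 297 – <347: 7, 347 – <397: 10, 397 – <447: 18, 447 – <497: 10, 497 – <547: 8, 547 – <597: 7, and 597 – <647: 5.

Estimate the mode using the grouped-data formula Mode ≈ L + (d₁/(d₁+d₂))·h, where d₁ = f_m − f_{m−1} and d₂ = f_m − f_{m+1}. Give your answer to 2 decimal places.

Modal class: 397 – <447 (highest frequency 18).
d₁ = 18 − 10 = 8, d₂ = 18 − 10 = 8
Mode ≈ 397 + (8/(8+8)) × 50 = 397 + 25.0000 = 422.0000

422.00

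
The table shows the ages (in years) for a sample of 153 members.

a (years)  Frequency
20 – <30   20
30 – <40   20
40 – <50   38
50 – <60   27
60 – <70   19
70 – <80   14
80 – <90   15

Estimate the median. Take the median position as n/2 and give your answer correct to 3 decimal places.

49.605

Cumulative frequencies: 20, 40, 78, 105, 124, 138, 153
n = 153; position = n/2 = 76.5.
This falls in the class 40 – <50: L = 40, F = 40, f = 38, h = 10.
Median ≈ 40 + ((76.5 − 40) / 38) × 10 = 49.6053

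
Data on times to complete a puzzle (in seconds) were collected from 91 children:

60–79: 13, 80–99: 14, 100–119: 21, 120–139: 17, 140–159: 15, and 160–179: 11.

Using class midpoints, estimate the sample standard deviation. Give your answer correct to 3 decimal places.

Midpoints: 69.5, 89.5, 109.5, 129.5, 149.5, 169.5
n = 91, Σfm = 10764.5, mean = 118.2912
Σfm² = 1363112.75
Σf(m − x̄)² = Σfm² − (Σfm)²/n = 1363112.75 − 10764.5²/91 = 89767.0330
Sample variance = 89767.0330 / 90 = 997.4115
Standard deviation = √997.4115 = 31.5818

31.582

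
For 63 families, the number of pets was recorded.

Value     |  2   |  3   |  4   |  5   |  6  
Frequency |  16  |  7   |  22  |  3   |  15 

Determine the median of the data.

Cumulative frequencies: 16, 23, 45, 48, 63
n = 63, so the median is the value in position (n+1)/2 = 32.
Position 32 falls at value 4.

4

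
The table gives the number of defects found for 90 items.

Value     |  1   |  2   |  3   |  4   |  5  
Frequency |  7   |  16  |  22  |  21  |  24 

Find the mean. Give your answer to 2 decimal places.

3.43

Values: 1, 2, 3, 4, 5
Σfx = 7×1 + 16×2 + 22×3 + 21×4 + 24×5 = 309
n = Σf = 90
Mean = 309 / 90 = 3.4333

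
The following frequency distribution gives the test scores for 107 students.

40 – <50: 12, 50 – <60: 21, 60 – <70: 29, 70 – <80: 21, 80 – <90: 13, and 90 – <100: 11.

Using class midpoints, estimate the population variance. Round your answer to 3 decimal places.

214.534

Midpoints: 45, 55, 65, 75, 85, 95
n = 107, Σfm = 7305, mean = 68.2710
Σfm² = 521675
Σf(m − x̄)² = Σfm² − (Σfm)²/n = 521675 − 7305²/107 = 22955.1402
Population variance = 22955.1402 / 107 = 214.5340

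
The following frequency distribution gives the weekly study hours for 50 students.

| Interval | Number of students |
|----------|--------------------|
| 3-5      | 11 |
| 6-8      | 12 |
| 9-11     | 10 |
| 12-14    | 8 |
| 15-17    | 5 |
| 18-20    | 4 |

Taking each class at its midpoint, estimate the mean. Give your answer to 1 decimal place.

Midpoints: 4, 7, 10, 13, 16, 19
Σfm = 11×4 + 12×7 + 10×10 + 8×13 + 5×16 + 4×19 = 488
n = Σf = 50
Mean = 488 / 50 = 9.7600

9.8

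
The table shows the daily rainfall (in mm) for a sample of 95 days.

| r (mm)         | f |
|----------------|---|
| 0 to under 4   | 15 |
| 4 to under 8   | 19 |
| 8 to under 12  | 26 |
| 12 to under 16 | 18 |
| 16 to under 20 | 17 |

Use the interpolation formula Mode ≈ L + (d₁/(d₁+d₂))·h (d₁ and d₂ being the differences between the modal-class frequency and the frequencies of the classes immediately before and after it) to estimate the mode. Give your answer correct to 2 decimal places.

Modal class: 8 to under 12 (highest frequency 26).
d₁ = 26 − 19 = 7, d₂ = 26 − 18 = 8
Mode ≈ 8 + (7/(7+8)) × 4 = 8 + 1.8667 = 9.8667

9.87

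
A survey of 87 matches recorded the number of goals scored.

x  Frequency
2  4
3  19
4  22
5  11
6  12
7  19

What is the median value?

Cumulative frequencies: 4, 23, 45, 56, 68, 87
n = 87, so the median is the value in position (n+1)/2 = 44.
Position 44 falls at value 4.

4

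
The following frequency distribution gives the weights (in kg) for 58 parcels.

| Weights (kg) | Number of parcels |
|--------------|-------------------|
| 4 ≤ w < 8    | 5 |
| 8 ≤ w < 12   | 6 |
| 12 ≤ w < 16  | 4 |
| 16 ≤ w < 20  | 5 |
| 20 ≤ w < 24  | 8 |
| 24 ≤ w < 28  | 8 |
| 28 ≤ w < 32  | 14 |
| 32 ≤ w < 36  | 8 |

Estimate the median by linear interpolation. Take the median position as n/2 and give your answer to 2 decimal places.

24.50

Cumulative frequencies: 5, 11, 15, 20, 28, 36, 50, 58
n = 58; position = n/2 = 29.
This falls in the class 24 ≤ w < 28: L = 24, F = 28, f = 8, h = 4.
Median ≈ 24 + ((29 − 28) / 8) × 4 = 24.5000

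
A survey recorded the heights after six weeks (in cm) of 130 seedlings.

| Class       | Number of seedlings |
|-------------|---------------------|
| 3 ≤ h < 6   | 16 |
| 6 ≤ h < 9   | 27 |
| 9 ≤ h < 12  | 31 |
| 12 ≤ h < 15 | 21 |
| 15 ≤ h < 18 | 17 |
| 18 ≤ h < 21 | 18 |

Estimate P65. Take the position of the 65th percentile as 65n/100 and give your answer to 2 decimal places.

13.50

Cumulative frequencies: 16, 43, 74, 95, 112, 130
n = 130; position = 65n/100 = 84.5.
This falls in the class 12 ≤ h < 15: L = 12, F = 74, f = 21, h = 3.
65th percentile ≈ 12 + ((84.5 − 74) / 21) × 3 = 13.5000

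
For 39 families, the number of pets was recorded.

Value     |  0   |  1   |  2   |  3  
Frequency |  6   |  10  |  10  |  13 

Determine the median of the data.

Cumulative frequencies: 6, 16, 26, 39
n = 39, so the median is the value in position (n+1)/2 = 20.
Position 20 falls at value 2.

2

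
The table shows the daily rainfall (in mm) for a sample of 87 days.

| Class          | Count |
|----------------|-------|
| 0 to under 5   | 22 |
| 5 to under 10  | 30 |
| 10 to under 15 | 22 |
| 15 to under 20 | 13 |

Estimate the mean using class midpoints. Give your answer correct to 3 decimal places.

Midpoints: 2.5, 7.5, 12.5, 17.5
Σfm = 22×2.5 + 30×7.5 + 22×12.5 + 13×17.5 = 782.5
n = Σf = 87
Mean = 782.5 / 87 = 8.9943

8.994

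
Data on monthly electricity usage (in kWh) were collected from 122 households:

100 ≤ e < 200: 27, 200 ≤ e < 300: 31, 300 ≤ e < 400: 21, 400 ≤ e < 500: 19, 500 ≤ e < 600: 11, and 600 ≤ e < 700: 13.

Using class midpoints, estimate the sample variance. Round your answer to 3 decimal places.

26346.701

Midpoints: 150, 250, 350, 450, 550, 650
n = 122, Σfm = 42200, mean = 345.9016
Σfm² = 17785000
Σf(m − x̄)² = Σfm² − (Σfm)²/n = 17785000 − 42200²/122 = 3187950.8197
Sample variance = 3187950.8197 / 121 = 26346.7010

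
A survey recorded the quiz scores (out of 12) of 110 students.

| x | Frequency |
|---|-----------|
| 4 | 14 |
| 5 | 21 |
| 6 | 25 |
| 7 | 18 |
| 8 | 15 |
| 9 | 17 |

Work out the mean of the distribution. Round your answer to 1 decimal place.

Values: 4, 5, 6, 7, 8, 9
Σfx = 14×4 + 21×5 + 25×6 + 18×7 + 15×8 + 17×9 = 710
n = Σf = 110
Mean = 710 / 110 = 6.4545

6.5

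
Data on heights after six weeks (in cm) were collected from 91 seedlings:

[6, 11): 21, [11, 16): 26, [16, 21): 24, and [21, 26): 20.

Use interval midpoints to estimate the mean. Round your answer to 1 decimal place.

15.9

Midpoints: 8.5, 13.5, 18.5, 23.5
Σfm = 21×8.5 + 26×13.5 + 24×18.5 + 20×23.5 = 1443.5
n = Σf = 91
Mean = 1443.5 / 91 = 15.8626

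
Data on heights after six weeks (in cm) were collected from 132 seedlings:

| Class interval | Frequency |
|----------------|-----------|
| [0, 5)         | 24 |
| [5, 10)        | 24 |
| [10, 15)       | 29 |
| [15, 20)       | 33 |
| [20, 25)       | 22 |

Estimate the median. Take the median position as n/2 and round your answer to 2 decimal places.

Cumulative frequencies: 24, 48, 77, 110, 132
n = 132; position = n/2 = 66.
This falls in the class [10, 15): L = 10, F = 48, f = 29, h = 5.
Median ≈ 10 + ((66 − 48) / 29) × 5 = 13.1034

13.10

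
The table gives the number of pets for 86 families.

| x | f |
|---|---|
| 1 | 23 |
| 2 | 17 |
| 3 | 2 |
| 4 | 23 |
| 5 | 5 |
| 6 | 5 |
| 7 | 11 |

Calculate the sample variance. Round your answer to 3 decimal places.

4.273

Values: 1, 2, 3, 4, 5, 6, 7
n = 86, Σfx = 287, mean = 3.3372
Σfx² = 1321
Σf(x − x̄)² = Σfx² − (Σfx)²/n = 1321 − 287²/86 = 363.2209
Sample variance = 363.2209 / 85 = 4.2732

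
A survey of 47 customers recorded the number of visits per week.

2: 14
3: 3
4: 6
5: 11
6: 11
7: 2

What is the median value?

5

Cumulative frequencies: 14, 17, 23, 34, 45, 47
n = 47, so the median is the value in position (n+1)/2 = 24.
Position 24 falls at value 5.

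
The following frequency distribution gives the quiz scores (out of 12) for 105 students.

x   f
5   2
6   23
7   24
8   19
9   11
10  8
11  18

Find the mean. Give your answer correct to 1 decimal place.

8.0

Values: 5, 6, 7, 8, 9, 10, 11
Σfx = 2×5 + 23×6 + 24×7 + 19×8 + 11×9 + 8×10 + 18×11 = 845
n = Σf = 105
Mean = 845 / 105 = 8.0476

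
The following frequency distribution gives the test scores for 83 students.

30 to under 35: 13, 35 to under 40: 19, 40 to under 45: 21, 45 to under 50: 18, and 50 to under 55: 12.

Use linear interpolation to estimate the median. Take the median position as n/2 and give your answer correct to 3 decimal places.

Cumulative frequencies: 13, 32, 53, 71, 83
n = 83; position = n/2 = 41.5.
This falls in the class 40 to under 45: L = 40, F = 32, f = 21, h = 5.
Median ≈ 40 + ((41.5 − 32) / 21) × 5 = 42.2619

42.262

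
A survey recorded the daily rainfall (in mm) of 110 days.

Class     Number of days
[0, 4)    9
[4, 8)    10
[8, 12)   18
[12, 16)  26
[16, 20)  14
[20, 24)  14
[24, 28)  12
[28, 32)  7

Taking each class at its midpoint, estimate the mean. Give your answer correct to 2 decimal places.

Midpoints: 2, 6, 10, 14, 18, 22, 26, 30
Σfm = 9×2 + 10×6 + 18×10 + 26×14 + 14×18 + 14×22 + 12×26 + 7×30 = 1704
n = Σf = 110
Mean = 1704 / 110 = 15.4909

15.49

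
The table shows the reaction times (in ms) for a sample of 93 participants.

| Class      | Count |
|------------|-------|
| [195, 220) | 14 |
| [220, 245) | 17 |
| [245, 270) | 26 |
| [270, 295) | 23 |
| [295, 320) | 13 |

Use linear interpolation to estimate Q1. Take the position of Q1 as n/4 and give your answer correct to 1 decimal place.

Cumulative frequencies: 14, 31, 57, 80, 93
n = 93; position = n/4 = 23.25.
This falls in the class [220, 245): L = 220, F = 14, f = 17, h = 25.
Lower quartile ≈ 220 + ((23.25 − 14) / 17) × 25 = 233.6029

233.6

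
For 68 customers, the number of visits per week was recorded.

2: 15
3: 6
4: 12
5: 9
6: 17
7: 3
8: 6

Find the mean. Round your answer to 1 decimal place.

Values: 2, 3, 4, 5, 6, 7, 8
Σfx = 15×2 + 6×3 + 12×4 + 9×5 + 17×6 + 3×7 + 6×8 = 312
n = Σf = 68
Mean = 312 / 68 = 4.5882

4.6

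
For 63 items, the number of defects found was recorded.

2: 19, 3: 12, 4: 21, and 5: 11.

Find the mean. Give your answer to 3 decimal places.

3.381

Values: 2, 3, 4, 5
Σfx = 19×2 + 12×3 + 21×4 + 11×5 = 213
n = Σf = 63
Mean = 213 / 63 = 3.3810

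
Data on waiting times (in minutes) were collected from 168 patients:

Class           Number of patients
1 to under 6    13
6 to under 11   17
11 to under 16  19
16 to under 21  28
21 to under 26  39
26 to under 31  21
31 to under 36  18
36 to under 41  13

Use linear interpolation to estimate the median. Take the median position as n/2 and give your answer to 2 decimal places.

Cumulative frequencies: 13, 30, 49, 77, 116, 137, 155, 168
n = 168; position = n/2 = 84.
This falls in the class 21 to under 26: L = 21, F = 77, f = 39, h = 5.
Median ≈ 21 + ((84 − 77) / 39) × 5 = 21.8974

21.90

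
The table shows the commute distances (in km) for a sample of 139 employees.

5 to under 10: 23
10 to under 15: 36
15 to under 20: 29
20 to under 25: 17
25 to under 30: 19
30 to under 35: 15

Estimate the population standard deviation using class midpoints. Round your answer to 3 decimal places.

7.976

Midpoints: 7.5, 12.5, 17.5, 22.5, 27.5, 32.5
n = 139, Σfm = 2522.5, mean = 18.1475
Σfm² = 54618.75
Σf(m − x̄)² = Σfm² − (Σfm)²/n = 54618.75 − 2522.5²/139 = 8841.7266
Population variance = 8841.7266 / 139 = 63.6095
Standard deviation = √63.6095 = 7.9756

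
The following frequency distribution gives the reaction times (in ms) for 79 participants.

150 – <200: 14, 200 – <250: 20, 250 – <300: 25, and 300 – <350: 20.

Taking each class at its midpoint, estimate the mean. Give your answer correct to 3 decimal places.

257.278

Midpoints: 175, 225, 275, 325
Σfm = 14×175 + 20×225 + 25×275 + 20×325 = 20325
n = Σf = 79
Mean = 20325 / 79 = 257.2785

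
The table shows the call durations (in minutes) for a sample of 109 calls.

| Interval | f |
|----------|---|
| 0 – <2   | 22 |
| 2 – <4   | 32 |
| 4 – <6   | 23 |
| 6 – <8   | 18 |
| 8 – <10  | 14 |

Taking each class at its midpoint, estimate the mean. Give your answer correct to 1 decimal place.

Midpoints: 1, 3, 5, 7, 9
Σfm = 22×1 + 32×3 + 23×5 + 18×7 + 14×9 = 485
n = Σf = 109
Mean = 485 / 109 = 4.4495

4.4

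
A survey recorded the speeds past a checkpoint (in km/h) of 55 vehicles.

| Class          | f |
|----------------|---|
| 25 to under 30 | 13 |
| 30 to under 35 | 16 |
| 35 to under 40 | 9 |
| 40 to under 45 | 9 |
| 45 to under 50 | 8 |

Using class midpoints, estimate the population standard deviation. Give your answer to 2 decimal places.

Midpoints: 27.5, 32.5, 37.5, 42.5, 47.5
n = 55, Σfm = 1977.5, mean = 35.9545
Σfm² = 73693.75
Σf(m − x̄)² = Σfm² − (Σfm)²/n = 73693.75 − 1977.5²/55 = 2593.6364
Population variance = 2593.6364 / 55 = 47.1570
Standard deviation = √47.1570 = 6.8671

6.87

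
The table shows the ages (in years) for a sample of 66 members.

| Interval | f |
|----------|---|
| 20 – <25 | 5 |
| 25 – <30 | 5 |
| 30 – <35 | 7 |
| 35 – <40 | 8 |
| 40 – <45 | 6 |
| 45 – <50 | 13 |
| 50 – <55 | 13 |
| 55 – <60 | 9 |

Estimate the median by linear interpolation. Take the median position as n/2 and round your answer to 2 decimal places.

Cumulative frequencies: 5, 10, 17, 25, 31, 44, 57, 66
n = 66; position = n/2 = 33.
This falls in the class 45 – <50: L = 45, F = 31, f = 13, h = 5.
Median ≈ 45 + ((33 − 31) / 13) × 5 = 45.7692

45.77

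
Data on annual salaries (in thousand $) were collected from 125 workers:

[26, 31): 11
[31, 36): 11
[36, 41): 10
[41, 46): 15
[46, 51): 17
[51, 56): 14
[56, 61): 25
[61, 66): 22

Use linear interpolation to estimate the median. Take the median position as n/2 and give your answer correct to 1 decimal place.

Cumulative frequencies: 11, 22, 32, 47, 64, 78, 103, 125
n = 125; position = n/2 = 62.5.
This falls in the class [46, 51): L = 46, F = 47, f = 17, h = 5.
Median ≈ 46 + ((62.5 − 47) / 17) × 5 = 50.5588

50.6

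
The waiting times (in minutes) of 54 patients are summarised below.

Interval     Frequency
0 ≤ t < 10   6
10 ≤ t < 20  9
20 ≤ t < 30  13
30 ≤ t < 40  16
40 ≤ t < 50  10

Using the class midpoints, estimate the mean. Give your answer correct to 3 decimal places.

Midpoints: 5, 15, 25, 35, 45
Σfm = 6×5 + 9×15 + 13×25 + 16×35 + 10×45 = 1500
n = Σf = 54
Mean = 1500 / 54 = 27.7778

27.778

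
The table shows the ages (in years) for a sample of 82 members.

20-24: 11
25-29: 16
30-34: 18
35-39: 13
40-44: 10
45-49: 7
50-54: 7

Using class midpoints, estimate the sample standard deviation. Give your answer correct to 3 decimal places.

9.033

Midpoints: 22, 27, 32, 37, 42, 47, 52
n = 82, Σfm = 2844, mean = 34.6829
Σfm² = 105248
Σf(m − x̄)² = Σfm² − (Σfm)²/n = 105248 − 2844²/82 = 6609.7561
Sample variance = 6609.7561 / 81 = 81.6019
Standard deviation = √81.6019 = 9.0334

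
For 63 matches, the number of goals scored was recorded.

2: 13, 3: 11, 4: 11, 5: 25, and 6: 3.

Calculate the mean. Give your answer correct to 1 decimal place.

3.9

Values: 2, 3, 4, 5, 6
Σfx = 13×2 + 11×3 + 11×4 + 25×5 + 3×6 = 246
n = Σf = 63
Mean = 246 / 63 = 3.9048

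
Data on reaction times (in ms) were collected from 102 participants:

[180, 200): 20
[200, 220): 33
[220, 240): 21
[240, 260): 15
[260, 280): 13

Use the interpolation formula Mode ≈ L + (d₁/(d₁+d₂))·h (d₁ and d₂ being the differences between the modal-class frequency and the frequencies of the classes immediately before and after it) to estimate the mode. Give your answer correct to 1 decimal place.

Modal class: [200, 220) (highest frequency 33).
d₁ = 33 − 20 = 13, d₂ = 33 − 21 = 12
Mode ≈ 200 + (13/(13+12)) × 20 = 200 + 10.4000 = 210.4000

210.4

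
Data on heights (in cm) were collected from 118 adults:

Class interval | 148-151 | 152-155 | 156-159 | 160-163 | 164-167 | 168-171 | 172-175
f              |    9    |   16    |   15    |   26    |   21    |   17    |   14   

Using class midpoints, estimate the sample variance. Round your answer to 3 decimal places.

50.669

Midpoints: 149.5, 153.5, 157.5, 161.5, 165.5, 169.5, 173.5
n = 118, Σfm = 19149, mean = 162.2797
Σfm² = 3113421.5
Σf(m − x̄)² = Σfm² − (Σfm)²/n = 3113421.5 − 19149²/118 = 5928.2712
Sample variance = 5928.2712 / 117 = 50.6690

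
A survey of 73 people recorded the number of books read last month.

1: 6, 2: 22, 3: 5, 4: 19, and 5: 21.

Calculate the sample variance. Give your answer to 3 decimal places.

1.931

Values: 1, 2, 3, 4, 5
n = 73, Σfx = 246, mean = 3.3699
Σfx² = 968
Σf(x − x̄)² = Σfx² − (Σfx)²/n = 968 − 246²/73 = 139.0137
Sample variance = 139.0137 / 72 = 1.9307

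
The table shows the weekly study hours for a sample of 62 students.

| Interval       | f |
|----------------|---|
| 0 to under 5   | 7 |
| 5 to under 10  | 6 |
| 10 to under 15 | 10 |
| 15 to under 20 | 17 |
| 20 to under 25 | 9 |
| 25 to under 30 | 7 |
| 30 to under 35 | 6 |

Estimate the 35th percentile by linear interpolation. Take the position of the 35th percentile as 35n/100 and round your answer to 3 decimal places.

Cumulative frequencies: 7, 13, 23, 40, 49, 56, 62
n = 62; position = 35n/100 = 21.7.
This falls in the class 10 to under 15: L = 10, F = 13, f = 10, h = 5.
35th percentile ≈ 10 + ((21.7 − 13) / 10) × 5 = 14.3500

14.350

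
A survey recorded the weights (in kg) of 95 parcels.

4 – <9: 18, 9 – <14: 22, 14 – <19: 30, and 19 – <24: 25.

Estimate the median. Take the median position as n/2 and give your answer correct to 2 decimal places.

15.25

Cumulative frequencies: 18, 40, 70, 95
n = 95; position = n/2 = 47.5.
This falls in the class 14 – <19: L = 14, F = 40, f = 30, h = 5.
Median ≈ 14 + ((47.5 − 40) / 30) × 5 = 15.2500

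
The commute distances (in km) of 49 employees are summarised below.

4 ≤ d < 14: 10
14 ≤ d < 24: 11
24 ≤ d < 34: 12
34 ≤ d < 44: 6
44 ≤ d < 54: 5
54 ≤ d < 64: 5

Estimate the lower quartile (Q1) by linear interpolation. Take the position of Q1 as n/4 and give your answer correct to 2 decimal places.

Cumulative frequencies: 10, 21, 33, 39, 44, 49
n = 49; position = n/4 = 12.25.
This falls in the class 14 ≤ d < 24: L = 14, F = 10, f = 11, h = 10.
Lower quartile ≈ 14 + ((12.25 − 10) / 11) × 10 = 16.0455

16.05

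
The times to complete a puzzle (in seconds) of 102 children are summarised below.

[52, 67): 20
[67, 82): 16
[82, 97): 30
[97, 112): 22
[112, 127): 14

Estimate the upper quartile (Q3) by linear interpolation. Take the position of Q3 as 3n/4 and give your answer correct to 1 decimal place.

Cumulative frequencies: 20, 36, 66, 88, 102
n = 102; position = 3n/4 = 76.5.
This falls in the class [97, 112): L = 97, F = 66, f = 22, h = 15.
Upper quartile ≈ 97 + ((76.5 − 66) / 22) × 15 = 104.1591

104.2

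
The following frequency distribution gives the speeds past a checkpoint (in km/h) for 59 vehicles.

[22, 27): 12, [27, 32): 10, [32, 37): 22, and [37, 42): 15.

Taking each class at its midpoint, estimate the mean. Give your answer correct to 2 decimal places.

32.89

Midpoints: 24.5, 29.5, 34.5, 39.5
Σfm = 12×24.5 + 10×29.5 + 22×34.5 + 15×39.5 = 1940.5
n = Σf = 59
Mean = 1940.5 / 59 = 32.8898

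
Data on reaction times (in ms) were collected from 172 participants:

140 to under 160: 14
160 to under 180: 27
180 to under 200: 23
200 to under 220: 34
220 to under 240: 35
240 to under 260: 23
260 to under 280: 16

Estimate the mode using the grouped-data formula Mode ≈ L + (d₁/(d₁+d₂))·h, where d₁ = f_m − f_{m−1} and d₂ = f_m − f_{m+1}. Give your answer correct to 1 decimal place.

221.5

Modal class: 220 to under 240 (highest frequency 35).
d₁ = 35 − 34 = 1, d₂ = 35 − 23 = 12
Mode ≈ 220 + (1/(1+12)) × 20 = 220 + 1.5385 = 221.5385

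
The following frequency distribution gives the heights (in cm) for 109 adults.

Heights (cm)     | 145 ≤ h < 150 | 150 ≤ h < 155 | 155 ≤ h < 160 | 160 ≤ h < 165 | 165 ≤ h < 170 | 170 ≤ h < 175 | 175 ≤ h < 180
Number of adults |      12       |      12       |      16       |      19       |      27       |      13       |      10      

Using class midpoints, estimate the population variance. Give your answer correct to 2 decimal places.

Midpoints: 147.5, 152.5, 157.5, 162.5, 167.5, 172.5, 177.5
n = 109, Σfm = 17747.5, mean = 162.8211
Σfm² = 2898181.25
Σf(m − x̄)² = Σfm² − (Σfm)²/n = 2898181.25 − 17747.5²/109 = 8513.7615
Population variance = 8513.7615 / 109 = 78.1079

78.11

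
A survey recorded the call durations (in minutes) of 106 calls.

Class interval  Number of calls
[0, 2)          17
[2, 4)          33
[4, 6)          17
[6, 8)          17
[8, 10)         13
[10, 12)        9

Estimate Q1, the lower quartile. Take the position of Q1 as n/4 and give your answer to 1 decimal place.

Cumulative frequencies: 17, 50, 67, 84, 97, 106
n = 106; position = n/4 = 26.5.
This falls in the class [2, 4): L = 2, F = 17, f = 33, h = 2.
Lower quartile ≈ 2 + ((26.5 − 17) / 33) × 2 = 2.5758

2.6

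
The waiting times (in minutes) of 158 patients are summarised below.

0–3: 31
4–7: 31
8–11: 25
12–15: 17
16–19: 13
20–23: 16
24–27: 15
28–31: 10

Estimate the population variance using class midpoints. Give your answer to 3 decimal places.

Midpoints: 1.5, 5.5, 9.5, 13.5, 17.5, 21.5, 25.5, 29.5
n = 158, Σfm = 1933, mean = 12.2342
Σfm² = 36195.5
Σf(m − x̄)² = Σfm² − (Σfm)²/n = 36195.5 − 1933²/158 = 12546.8354
Population variance = 12546.8354 / 158 = 79.4104

79.410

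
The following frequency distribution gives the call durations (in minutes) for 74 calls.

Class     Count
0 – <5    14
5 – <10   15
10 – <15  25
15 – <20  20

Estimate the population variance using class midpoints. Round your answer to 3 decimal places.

Midpoints: 2.5, 7.5, 12.5, 17.5
n = 74, Σfm = 810, mean = 10.9459
Σfm² = 10962.5
Σf(m − x̄)² = Σfm² − (Σfm)²/n = 10962.5 − 810²/74 = 2096.2838
Population variance = 2096.2838 / 74 = 28.3282

28.328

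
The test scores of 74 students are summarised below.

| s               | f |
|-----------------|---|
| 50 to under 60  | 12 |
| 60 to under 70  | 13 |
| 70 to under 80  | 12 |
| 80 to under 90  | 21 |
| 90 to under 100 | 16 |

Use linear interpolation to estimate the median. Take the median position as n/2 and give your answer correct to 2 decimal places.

80.00

Cumulative frequencies: 12, 25, 37, 58, 74
n = 74; position = n/2 = 37.
This falls in the class 70 to under 80: L = 70, F = 25, f = 12, h = 10.
Median ≈ 70 + ((37 − 25) / 12) × 10 = 80.0000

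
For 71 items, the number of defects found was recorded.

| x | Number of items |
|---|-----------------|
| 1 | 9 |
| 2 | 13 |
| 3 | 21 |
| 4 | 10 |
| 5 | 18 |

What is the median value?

Cumulative frequencies: 9, 22, 43, 53, 71
n = 71, so the median is the value in position (n+1)/2 = 36.
Position 36 falls at value 3.

3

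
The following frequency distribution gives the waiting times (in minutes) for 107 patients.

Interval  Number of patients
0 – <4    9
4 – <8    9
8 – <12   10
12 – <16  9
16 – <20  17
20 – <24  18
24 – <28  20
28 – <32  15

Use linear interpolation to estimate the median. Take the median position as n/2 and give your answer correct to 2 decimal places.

19.88

Cumulative frequencies: 9, 18, 28, 37, 54, 72, 92, 107
n = 107; position = n/2 = 53.5.
This falls in the class 16 – <20: L = 16, F = 37, f = 17, h = 4.
Median ≈ 16 + ((53.5 − 37) / 17) × 4 = 19.8824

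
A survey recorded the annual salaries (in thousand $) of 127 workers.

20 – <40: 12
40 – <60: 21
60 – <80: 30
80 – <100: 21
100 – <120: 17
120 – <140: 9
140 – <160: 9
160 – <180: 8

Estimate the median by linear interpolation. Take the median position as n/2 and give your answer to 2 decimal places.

Cumulative frequencies: 12, 33, 63, 84, 101, 110, 119, 127
n = 127; position = n/2 = 63.5.
This falls in the class 80 – <100: L = 80, F = 63, f = 21, h = 20.
Median ≈ 80 + ((63.5 − 63) / 21) × 20 = 80.4762

80.48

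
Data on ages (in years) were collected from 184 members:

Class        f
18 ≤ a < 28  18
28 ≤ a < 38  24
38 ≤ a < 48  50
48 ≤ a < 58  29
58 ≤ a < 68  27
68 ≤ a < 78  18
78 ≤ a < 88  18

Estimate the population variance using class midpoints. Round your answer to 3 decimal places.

305.621

Midpoints: 23, 33, 43, 53, 63, 73, 83
n = 184, Σfm = 9402, mean = 51.0978
Σfm² = 536656
Σf(m − x̄)² = Σfm² − (Σfm)²/n = 536656 − 9402²/184 = 56234.2391
Population variance = 56234.2391 / 184 = 305.6209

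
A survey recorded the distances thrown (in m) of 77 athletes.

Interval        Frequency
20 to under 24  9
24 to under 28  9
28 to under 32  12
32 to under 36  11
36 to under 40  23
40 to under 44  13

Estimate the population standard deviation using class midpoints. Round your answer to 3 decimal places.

6.497

Midpoints: 22, 26, 30, 34, 38, 42
n = 77, Σfm = 2586, mean = 33.5844
Σfm² = 90100
Σf(m − x̄)² = Σfm² − (Σfm)²/n = 90100 − 2586²/77 = 3250.7013
Population variance = 3250.7013 / 77 = 42.2169
Standard deviation = √42.2169 = 6.4975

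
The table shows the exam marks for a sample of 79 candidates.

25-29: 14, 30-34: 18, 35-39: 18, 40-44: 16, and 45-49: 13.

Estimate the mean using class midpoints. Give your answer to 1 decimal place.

Midpoints: 27, 32, 37, 42, 47
Σfm = 14×27 + 18×32 + 18×37 + 16×42 + 13×47 = 2903
n = Σf = 79
Mean = 2903 / 79 = 36.7468

36.7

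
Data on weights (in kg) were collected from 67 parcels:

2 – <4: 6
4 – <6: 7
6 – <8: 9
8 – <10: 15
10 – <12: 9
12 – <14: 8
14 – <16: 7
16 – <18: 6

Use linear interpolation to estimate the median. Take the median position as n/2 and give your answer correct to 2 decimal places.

9.53

Cumulative frequencies: 6, 13, 22, 37, 46, 54, 61, 67
n = 67; position = n/2 = 33.5.
This falls in the class 8 – <10: L = 8, F = 22, f = 15, h = 2.
Median ≈ 8 + ((33.5 − 22) / 15) × 2 = 9.5333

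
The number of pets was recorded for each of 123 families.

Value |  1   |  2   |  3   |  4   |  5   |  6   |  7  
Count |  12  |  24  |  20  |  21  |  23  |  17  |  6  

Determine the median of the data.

4

Cumulative frequencies: 12, 36, 56, 77, 100, 117, 123
n = 123, so the median is the value in position (n+1)/2 = 62.
Position 62 falls at value 4.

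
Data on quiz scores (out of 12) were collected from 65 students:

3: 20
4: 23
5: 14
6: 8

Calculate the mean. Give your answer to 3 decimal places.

4.154

Values: 3, 4, 5, 6
Σfx = 20×3 + 23×4 + 14×5 + 8×6 = 270
n = Σf = 65
Mean = 270 / 65 = 4.1538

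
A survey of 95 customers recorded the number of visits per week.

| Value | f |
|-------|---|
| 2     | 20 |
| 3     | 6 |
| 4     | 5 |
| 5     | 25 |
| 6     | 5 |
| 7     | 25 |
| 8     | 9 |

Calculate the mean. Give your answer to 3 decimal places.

Values: 2, 3, 4, 5, 6, 7, 8
Σfx = 20×2 + 6×3 + 5×4 + 25×5 + 5×6 + 25×7 + 9×8 = 480
n = Σf = 95
Mean = 480 / 95 = 5.0526

5.053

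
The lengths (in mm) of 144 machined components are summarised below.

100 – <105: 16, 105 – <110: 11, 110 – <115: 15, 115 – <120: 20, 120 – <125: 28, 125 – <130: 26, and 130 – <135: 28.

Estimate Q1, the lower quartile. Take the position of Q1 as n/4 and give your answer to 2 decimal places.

Cumulative frequencies: 16, 27, 42, 62, 90, 116, 144
n = 144; position = n/4 = 36.
This falls in the class 110 – <115: L = 110, F = 27, f = 15, h = 5.
Lower quartile ≈ 110 + ((36 − 27) / 15) × 5 = 113.0000

113.00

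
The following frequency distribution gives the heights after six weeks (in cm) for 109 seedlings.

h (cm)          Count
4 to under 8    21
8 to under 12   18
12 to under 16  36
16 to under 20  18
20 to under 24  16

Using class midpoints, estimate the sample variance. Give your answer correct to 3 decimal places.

Midpoints: 6, 10, 14, 18, 22
n = 109, Σfm = 1486, mean = 13.6330
Σfm² = 23188
Σf(m − x̄)² = Σfm² − (Σfm)²/n = 23188 − 1486²/109 = 2929.3211
Sample variance = 2929.3211 / 108 = 27.1233

27.123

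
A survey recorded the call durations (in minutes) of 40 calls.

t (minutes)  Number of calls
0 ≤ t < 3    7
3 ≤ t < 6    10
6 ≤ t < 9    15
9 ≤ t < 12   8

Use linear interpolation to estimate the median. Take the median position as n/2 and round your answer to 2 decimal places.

Cumulative frequencies: 7, 17, 32, 40
n = 40; position = n/2 = 20.
This falls in the class 6 ≤ t < 9: L = 6, F = 17, f = 15, h = 3.
Median ≈ 6 + ((20 − 17) / 15) × 3 = 6.6000

6.60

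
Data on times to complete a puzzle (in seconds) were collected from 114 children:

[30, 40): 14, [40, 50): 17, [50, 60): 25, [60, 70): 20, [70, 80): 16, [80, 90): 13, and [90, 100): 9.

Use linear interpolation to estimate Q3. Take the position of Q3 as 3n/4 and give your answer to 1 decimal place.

Cumulative frequencies: 14, 31, 56, 76, 92, 105, 114
n = 114; position = 3n/4 = 85.5.
This falls in the class [70, 80): L = 70, F = 76, f = 16, h = 10.
Upper quartile ≈ 70 + ((85.5 − 76) / 16) × 10 = 75.9375

75.9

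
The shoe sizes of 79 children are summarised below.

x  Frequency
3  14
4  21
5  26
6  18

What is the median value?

Cumulative frequencies: 14, 35, 61, 79
n = 79, so the median is the value in position (n+1)/2 = 40.
Position 40 falls at value 5.

5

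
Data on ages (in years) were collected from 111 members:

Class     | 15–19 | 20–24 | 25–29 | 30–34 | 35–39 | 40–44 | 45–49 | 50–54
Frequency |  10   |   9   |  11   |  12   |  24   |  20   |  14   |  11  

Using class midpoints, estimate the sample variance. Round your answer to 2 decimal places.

106.45

Midpoints: 17, 22, 27, 32, 37, 42, 47, 52
n = 111, Σfm = 4007, mean = 36.0991
Σfm² = 156359
Σf(m − x̄)² = Σfm² − (Σfm)²/n = 156359 − 4007²/111 = 11709.9099
Sample variance = 11709.9099 / 110 = 106.4537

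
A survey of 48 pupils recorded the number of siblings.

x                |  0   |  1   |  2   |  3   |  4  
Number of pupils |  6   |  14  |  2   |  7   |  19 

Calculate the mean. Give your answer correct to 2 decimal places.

Values: 0, 1, 2, 3, 4
Σfx = 6×0 + 14×1 + 2×2 + 7×3 + 19×4 = 115
n = Σf = 48
Mean = 115 / 48 = 2.3958

2.40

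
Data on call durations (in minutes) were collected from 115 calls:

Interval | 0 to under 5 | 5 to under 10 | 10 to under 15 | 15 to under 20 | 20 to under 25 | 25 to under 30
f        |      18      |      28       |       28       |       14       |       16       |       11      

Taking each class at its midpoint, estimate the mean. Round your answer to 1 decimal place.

Midpoints: 2.5, 7.5, 12.5, 17.5, 22.5, 27.5
Σfm = 18×2.5 + 28×7.5 + 28×12.5 + 14×17.5 + 16×22.5 + 11×27.5 = 1512.5
n = Σf = 115
Mean = 1512.5 / 115 = 13.1522

13.2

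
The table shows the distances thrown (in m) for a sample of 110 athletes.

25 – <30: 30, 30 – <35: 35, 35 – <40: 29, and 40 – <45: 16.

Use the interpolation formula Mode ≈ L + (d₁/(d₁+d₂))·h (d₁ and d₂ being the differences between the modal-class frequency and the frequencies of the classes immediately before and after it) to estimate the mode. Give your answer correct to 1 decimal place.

32.3

Modal class: 30 – <35 (highest frequency 35).
d₁ = 35 − 30 = 5, d₂ = 35 − 29 = 6
Mode ≈ 30 + (5/(5+6)) × 5 = 30 + 2.2727 = 32.2727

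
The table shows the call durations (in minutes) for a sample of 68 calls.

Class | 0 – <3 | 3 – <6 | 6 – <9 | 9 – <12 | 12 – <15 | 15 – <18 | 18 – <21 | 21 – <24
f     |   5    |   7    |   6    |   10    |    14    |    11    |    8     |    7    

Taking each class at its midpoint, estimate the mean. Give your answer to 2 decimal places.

Midpoints: 1.5, 4.5, 7.5, 10.5, 13.5, 16.5, 19.5, 22.5
Σfm = 5×1.5 + 7×4.5 + 6×7.5 + 10×10.5 + 14×13.5 + 11×16.5 + 8×19.5 + 7×22.5 = 873
n = Σf = 68
Mean = 873 / 68 = 12.8382

12.84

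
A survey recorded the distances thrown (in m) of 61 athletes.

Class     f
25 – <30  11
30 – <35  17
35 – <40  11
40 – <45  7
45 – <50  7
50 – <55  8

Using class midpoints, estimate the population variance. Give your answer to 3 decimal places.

68.611

Midpoints: 27.5, 32.5, 37.5, 42.5, 47.5, 52.5
n = 61, Σfm = 2317.5, mean = 37.9918
Σfm² = 92231.25
Σf(m − x̄)² = Σfm² − (Σfm)²/n = 92231.25 − 2317.5²/61 = 4185.2459
Population variance = 4185.2459 / 61 = 68.6106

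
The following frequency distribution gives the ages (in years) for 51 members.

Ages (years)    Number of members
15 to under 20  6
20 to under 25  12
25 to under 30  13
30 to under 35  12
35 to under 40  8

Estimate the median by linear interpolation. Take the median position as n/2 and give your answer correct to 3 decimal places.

27.885

Cumulative frequencies: 6, 18, 31, 43, 51
n = 51; position = n/2 = 25.5.
This falls in the class 25 to under 30: L = 25, F = 18, f = 13, h = 5.
Median ≈ 25 + ((25.5 − 18) / 13) × 5 = 27.8846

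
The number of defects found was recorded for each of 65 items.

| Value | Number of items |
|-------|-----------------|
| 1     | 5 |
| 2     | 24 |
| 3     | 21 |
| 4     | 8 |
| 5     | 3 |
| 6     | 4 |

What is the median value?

Cumulative frequencies: 5, 29, 50, 58, 61, 65
n = 65, so the median is the value in position (n+1)/2 = 33.
Position 33 falls at value 3.

3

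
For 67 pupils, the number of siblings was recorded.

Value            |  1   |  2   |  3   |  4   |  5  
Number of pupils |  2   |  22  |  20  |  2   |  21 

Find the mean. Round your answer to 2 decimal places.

Values: 1, 2, 3, 4, 5
Σfx = 2×1 + 22×2 + 20×3 + 2×4 + 21×5 = 219
n = Σf = 67
Mean = 219 / 67 = 3.2687

3.27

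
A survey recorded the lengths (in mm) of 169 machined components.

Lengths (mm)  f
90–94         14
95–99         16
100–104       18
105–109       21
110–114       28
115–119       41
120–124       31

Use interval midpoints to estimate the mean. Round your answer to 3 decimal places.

Midpoints: 92, 97, 102, 107, 112, 117, 122
Σfm = 14×92 + 16×97 + 18×102 + 21×107 + 28×112 + 41×117 + 31×122 = 18638
n = Σf = 169
Mean = 18638 / 169 = 110.2840

110.284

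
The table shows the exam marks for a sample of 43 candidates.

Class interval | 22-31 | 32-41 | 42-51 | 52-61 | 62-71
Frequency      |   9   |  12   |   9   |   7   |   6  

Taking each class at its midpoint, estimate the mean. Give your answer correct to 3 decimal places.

43.942

Midpoints: 26.5, 36.5, 46.5, 56.5, 66.5
Σfm = 9×26.5 + 12×36.5 + 9×46.5 + 7×56.5 + 6×66.5 = 1889.5
n = Σf = 43
Mean = 1889.5 / 43 = 43.9419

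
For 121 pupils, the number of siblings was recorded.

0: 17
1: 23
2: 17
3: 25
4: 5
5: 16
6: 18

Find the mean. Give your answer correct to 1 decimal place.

Values: 0, 1, 2, 3, 4, 5, 6
Σfx = 17×0 + 23×1 + 17×2 + 25×3 + 5×4 + 16×5 + 18×6 = 340
n = Σf = 121
Mean = 340 / 121 = 2.8099

2.8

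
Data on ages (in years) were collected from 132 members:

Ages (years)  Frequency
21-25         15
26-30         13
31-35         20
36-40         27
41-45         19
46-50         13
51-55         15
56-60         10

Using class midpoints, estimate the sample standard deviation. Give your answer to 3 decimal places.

Midpoints: 23, 28, 33, 38, 43, 48, 53, 58
n = 132, Σfm = 5211, mean = 39.4773
Σfm² = 219753
Σf(m − x̄)² = Σfm² − (Σfm)²/n = 219753 − 5211²/132 = 14036.9318
Sample variance = 14036.9318 / 131 = 107.1522
Standard deviation = √107.1522 = 10.3514

10.351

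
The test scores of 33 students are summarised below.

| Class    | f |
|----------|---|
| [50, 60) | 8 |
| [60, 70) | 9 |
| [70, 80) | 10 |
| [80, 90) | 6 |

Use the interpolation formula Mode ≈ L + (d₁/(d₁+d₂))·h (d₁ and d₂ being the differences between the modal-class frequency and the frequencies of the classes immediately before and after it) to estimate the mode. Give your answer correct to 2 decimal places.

Modal class: [70, 80) (highest frequency 10).
d₁ = 10 − 9 = 1, d₂ = 10 − 6 = 4
Mode ≈ 70 + (1/(1+4)) × 10 = 70 + 2.0000 = 72.0000

72.00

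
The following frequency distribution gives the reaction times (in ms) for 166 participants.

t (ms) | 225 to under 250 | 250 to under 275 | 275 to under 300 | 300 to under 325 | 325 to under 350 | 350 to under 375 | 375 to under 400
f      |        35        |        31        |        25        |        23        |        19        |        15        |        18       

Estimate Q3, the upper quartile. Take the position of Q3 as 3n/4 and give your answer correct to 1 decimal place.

338.8

Cumulative frequencies: 35, 66, 91, 114, 133, 148, 166
n = 166; position = 3n/4 = 124.5.
This falls in the class 325 to under 350: L = 325, F = 114, f = 19, h = 25.
Upper quartile ≈ 325 + ((124.5 − 114) / 19) × 25 = 338.8158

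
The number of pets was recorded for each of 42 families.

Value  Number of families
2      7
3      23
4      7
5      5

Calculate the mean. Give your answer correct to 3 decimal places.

3.238

Values: 2, 3, 4, 5
Σfx = 7×2 + 23×3 + 7×4 + 5×5 = 136
n = Σf = 42
Mean = 136 / 42 = 3.2381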